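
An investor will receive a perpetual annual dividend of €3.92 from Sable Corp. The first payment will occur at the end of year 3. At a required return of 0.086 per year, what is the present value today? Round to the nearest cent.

Value at end of year 2: C / r = €3.92 / 0.086 = €45.5814
Discount to today: PV = €45.5814 / (1 + 0.086)^2 = €45.5814 / 1.179396 = €38.65

€38.65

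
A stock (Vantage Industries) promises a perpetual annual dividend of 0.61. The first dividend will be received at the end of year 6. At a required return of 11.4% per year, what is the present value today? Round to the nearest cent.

Value at end of year 5: C / r = 0.61 / 0.114 = 5.3509
Discount to today: PV = 5.3509 / (1 + 0.114)^5 = 5.3509 / 1.715639 = 3.12

3.12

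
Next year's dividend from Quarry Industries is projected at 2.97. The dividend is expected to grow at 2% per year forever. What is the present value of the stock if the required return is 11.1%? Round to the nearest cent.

Growing perpetuity: P = D₁ / (r − g) = 2.9700 / (0.111 − 0.02) = 32.64

32.64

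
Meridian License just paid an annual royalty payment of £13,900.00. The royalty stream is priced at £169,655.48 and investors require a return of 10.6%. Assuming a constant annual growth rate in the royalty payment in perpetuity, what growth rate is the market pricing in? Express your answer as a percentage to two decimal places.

P = D₀(1+g)/(r−g) ⇒ P(r−g) = D₀(1+g) ⇒ g(P+D₀) = P·r − D₀
g = (P·r − D₀)/(P + D₀) = (£169,655.48×0.106 − £13,900.00) / (£169,655.48 + £13,900.00) = 0.022247

2.22%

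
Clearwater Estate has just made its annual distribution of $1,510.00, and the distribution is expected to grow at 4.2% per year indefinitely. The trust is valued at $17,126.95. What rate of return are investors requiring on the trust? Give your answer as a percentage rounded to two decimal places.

13.39%

D₁ = $1,510.00 × 1.042 = $1,573.4200
P = D₁/(r − g) ⇒ r = D₁/P + g = $1,573.4200/$17,126.95 + 0.042 = 0.091868 + 0.042 = 0.133868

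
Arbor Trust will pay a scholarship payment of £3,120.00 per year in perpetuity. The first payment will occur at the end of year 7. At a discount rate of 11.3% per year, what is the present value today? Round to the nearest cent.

Value at end of year 6: C / r = £3,120.00 / 0.113 = £27,610.6195
Discount to today: PV = £27,610.6195 / (1 + 0.113)^6 = £27,610.6195 / 1.900951 = £14,524.63

£14524.63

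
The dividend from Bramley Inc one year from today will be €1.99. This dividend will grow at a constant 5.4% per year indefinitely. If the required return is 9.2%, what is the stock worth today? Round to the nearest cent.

€52.37

Growing perpetuity: P = D₁ / (r − g) = €1.9900 / (0.092 − 0.054) = €52.37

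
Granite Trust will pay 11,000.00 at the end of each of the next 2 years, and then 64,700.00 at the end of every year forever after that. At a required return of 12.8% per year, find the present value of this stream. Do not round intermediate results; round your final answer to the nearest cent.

415658.13

PV of 2-year annuity: 11,000.00 × [1 − (1+0.128)^−2] / 0.128 = 18396.96192
Perpetuity value at year 2: 64,700.00 / 0.128 = 505468.75000
PV of perpetuity: 505468.75000 / (1+0.128)^2 = 397261.16487
Total PV = 18396.96192 + 397261.16487 = 415658.12679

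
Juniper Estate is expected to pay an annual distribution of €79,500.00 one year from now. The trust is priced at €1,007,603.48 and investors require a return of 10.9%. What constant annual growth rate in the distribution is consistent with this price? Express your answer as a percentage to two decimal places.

P = D₁/(r−g) ⇒ g = r − D₁/P = 0.109 − €79,500.00/€1,007,603.48 = 0.030100

3.01%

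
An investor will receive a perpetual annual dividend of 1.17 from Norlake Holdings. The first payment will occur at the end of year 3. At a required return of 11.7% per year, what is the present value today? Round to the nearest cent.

Value at end of year 2: C / r = 1.17 / 0.117 = 10.0000
Discount to today: PV = 10.0000 / (1 + 0.117)^2 = 10.0000 / 1.247689 = 8.01

8.01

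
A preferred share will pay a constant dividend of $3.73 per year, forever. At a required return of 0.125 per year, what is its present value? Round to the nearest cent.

Level perpetuity: PV = C / r = $3.73 / 0.125 = $29.84

$29.84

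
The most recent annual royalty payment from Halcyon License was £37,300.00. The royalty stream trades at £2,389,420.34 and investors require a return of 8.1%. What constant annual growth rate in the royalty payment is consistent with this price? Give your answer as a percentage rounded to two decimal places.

P = D₀(1+g)/(r−g) ⇒ P(r−g) = D₀(1+g) ⇒ g(P+D₀) = P·r − D₀
g = (P·r − D₀)/(P + D₀) = (£2,389,420.34×0.081 − £37,300.00) / (£2,389,420.34 + £37,300.00) = 0.064384

6.44%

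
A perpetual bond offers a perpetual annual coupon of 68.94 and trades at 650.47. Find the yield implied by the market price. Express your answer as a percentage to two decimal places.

10.60%

P = C/r ⇒ r = C/P = 68.94/650.47 = 0.105985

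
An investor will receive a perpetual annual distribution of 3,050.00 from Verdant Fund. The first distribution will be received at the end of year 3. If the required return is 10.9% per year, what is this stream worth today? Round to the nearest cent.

22751.51

Value at end of year 2: C / r = 3,050.00 / 0.109 = 27,981.6514
Discount to today: PV = 27,981.6514 / (1 + 0.109)^2 = 27,981.6514 / 1.229881 = 22,751.51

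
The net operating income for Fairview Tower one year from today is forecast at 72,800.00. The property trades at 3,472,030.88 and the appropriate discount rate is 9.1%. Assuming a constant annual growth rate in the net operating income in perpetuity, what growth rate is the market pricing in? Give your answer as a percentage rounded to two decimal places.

7.00%

P = D₁/(r−g) ⇒ g = r − D₁/P = 0.091 − 72,800.00/3,472,030.88 = 0.070032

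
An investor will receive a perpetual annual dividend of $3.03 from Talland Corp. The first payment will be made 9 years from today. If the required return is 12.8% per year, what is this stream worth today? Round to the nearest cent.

Value at end of year 8: C / r = $3.03 / 0.128 = $23.6719
Discount to today: PV = $23.6719 / (1 + 0.128)^8 = $23.6719 / 2.621035 = $9.03

$9.03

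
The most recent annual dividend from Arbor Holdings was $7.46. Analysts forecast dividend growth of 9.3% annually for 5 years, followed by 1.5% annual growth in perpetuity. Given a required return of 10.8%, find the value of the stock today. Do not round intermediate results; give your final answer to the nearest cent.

D_1 = 8.15378
D_2 = 8.91208
D_3 = 9.74091
D_4 = 10.64681
D_5 = 11.63696
Terminal value at year 5: TV = D_5×(1+g_2)/(r−g_2) = 11.81152/0.093 = 127.00556
P_0 = D_1/(1+r)^1 + D_2/(1+r)^2 + D_3/(1+r)^3 + D_4/(1+r)^4 + D_5/(1+r)^5 + TV/(1+r)^5
    = 7.35901 + 7.25938 + 7.16110 + 7.06416 + 6.96852 + 76.05433 = 111.86650

$111.87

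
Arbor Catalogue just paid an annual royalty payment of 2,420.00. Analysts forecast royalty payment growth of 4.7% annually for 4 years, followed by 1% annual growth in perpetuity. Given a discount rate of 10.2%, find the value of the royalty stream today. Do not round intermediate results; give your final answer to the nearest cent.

30178.56

D_1 = 2533.74000
D_2 = 2652.82578
D_3 = 2777.50859
D_4 = 2908.05150
Terminal value at year 4: TV = D_4×(1+g_2)/(r−g_2) = 2937.13201/0.092 = 31925.34794
P_0 = D_1/(1+r)^1 + D_2/(1+r)^2 + D_3/(1+r)^3 + D_4/(1+r)^4 + TV/(1+r)^4
    = 2299.21960 + 2184.46726 + 2075.44213 + 1971.85835 + 21647.57540 = 30178.56275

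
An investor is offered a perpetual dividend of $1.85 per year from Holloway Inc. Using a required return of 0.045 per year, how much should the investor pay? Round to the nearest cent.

$41.11

Level perpetuity: PV = C / r = $1.85 / 0.045 = $41.11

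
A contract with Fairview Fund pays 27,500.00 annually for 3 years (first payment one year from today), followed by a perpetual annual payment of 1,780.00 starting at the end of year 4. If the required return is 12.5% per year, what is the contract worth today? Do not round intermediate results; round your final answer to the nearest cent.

75488.18

PV of 3-year annuity: 27,500.00 × [1 − (1+0.125)^−3] / 0.125 = 65486.96845
Perpetuity value at year 3: 1,780.00 / 0.125 = 14240.00000
PV of perpetuity: 14240.00000 / (1+0.125)^3 = 10001.20713
Total PV = 65486.96845 + 10001.20713 = 75488.17558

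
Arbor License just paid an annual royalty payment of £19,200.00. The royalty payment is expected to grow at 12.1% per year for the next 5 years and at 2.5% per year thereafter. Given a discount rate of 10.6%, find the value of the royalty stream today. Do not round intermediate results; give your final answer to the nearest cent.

D_1 = 21523.20000
D_2 = 24127.50720
D_3 = 27046.93557
D_4 = 30319.61478
D_5 = 33988.28816
Terminal value at year 5: TV = D_5×(1+g_2)/(r−g_2) = 34837.99537/0.081 = 430098.70824
P_0 = D_1/(1+r)^1 + D_2/(1+r)^2 + D_3/(1+r)^3 + D_4/(1+r)^4 + D_5/(1+r)^5 + TV/(1+r)^5
    = 19460.39783 + 19724.32728 + 19991.83624 + 20262.97326 + 20537.78754 + 259891.75590 = 359869.07804

£359869.08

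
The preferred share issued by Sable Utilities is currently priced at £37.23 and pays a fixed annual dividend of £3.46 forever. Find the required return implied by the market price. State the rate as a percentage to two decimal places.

P = C/r ⇒ r = C/P = £3.46/£37.23 = 0.092936

9.29%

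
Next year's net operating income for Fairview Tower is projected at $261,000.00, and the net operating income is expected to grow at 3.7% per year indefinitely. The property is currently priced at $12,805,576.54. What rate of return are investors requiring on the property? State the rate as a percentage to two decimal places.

5.74%

P = D₁/(r − g) ⇒ r = D₁/P + g = $261,000.0000/$12,805,576.54 + 0.037 = 0.020382 + 0.037 = 0.057382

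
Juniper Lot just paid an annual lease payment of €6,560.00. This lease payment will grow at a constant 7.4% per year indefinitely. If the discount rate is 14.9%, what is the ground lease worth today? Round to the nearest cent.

D₁ = D₀ × (1 + g) = €6,560.00 × 1.074 = €7,045.4400
Growing perpetuity: P = D₁ / (r − g) = €7,045.4400 / (0.149 − 0.074) = €93,939.20

€93939.20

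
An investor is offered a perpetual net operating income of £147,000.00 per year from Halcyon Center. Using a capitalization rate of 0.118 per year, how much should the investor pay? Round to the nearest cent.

Level perpetuity: PV = C / r = £147,000.00 / 0.118 = £1,245,762.71

£1245762.71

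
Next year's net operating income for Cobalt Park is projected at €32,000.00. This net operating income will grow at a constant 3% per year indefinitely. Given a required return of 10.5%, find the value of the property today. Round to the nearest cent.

€426666.67

Growing perpetuity: P = D₁ / (r − g) = €32,000.0000 / (0.105 − 0.03) = €426,666.67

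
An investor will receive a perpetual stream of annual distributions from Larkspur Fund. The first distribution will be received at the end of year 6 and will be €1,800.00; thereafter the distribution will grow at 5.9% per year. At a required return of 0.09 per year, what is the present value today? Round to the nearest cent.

Value at end of year 5: C₁ / (r − g) = €1,800.00 / (0.09 − 0.059) = €58,064.5161
Discount to today: PV = €58,064.5161 / (1 + 0.09)^5 = €58,064.5161 / 1.538624 = €37,737.95

€37737.95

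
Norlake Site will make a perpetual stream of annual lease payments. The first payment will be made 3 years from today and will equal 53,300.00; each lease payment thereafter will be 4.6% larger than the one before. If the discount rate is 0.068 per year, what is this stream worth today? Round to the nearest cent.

Value at end of year 2: C₁ / (r − g) = 53,300.00 / (0.068 − 0.046) = 2,422,727.2727
Discount to today: PV = 2,422,727.2727 / (1 + 0.068)^2 = 2,422,727.2727 / 1.140624 = 2,124,036.73

2124036.73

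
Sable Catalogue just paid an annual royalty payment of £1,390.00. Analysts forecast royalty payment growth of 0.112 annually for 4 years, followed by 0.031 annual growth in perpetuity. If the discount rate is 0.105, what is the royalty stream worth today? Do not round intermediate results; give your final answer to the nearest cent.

£25510.10

D_1 = 1545.68000
D_2 = 1718.79616
D_3 = 1911.30133
D_4 = 2125.36708
Terminal value at year 4: TV = D_4×(1+g_2)/(r−g_2) = 2191.25346/0.074 = 29611.53322
P_0 = D_1/(1+r)^1 + D_2/(1+r)^2 + D_3/(1+r)^3 + D_4/(1+r)^4 + TV/(1+r)^4
    = 1398.80543 + 1407.66664 + 1416.58399 + 1425.55782 + 19861.48802 = 25510.10190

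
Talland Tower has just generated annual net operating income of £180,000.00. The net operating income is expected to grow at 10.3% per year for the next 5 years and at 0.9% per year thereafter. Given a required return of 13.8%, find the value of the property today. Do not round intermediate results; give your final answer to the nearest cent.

£2024602.61

D_1 = 198540.00000
D_2 = 218989.62000
D_3 = 241545.55086
D_4 = 266424.74260
D_5 = 293866.49109
Terminal value at year 5: TV = D_5×(1+g_2)/(r−g_2) = 296511.28951/0.129 = 2298537.12795
P_0 = D_1/(1+r)^1 + D_2/(1+r)^2 + D_3/(1+r)^3 + D_4/(1+r)^4 + D_5/(1+r)^5 + TV/(1+r)^5
    = 174463.97188 + 169098.20825 + 163897.47249 + 158856.68907 + 153970.93852 + 1204315.32536 = 2024602.60557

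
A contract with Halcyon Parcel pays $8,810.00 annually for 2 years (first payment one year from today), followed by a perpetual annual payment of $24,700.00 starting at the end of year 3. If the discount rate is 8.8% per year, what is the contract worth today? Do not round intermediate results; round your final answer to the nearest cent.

PV of 2-year annuity: $8,810.00 × [1 − (1+0.088)^−2] / 0.088 = 15539.91404
Perpetuity value at year 2: $24,700.00 / 0.088 = 280681.81818
PV of perpetuity: 280681.81818 / (1+0.088)^2 = 237113.61425
Total PV = 15539.91404 + 237113.61425 = 252653.52828

$252653.53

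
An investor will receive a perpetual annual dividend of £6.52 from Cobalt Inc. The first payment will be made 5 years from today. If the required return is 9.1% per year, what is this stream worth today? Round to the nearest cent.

Value at end of year 4: C / r = £6.52 / 0.091 = £71.6484
Discount to today: PV = £71.6484 / (1 + 0.091)^4 = £71.6484 / 1.416769 = £50.57

£50.57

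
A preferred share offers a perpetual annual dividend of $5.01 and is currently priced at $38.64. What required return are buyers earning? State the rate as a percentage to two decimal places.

12.97%

P = C/r ⇒ r = C/P = $5.01/$38.64 = 0.129658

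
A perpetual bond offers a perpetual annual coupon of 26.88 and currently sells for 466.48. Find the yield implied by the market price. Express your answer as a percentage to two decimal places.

5.76%

P = C/r ⇒ r = C/P = 26.88/466.48 = 0.057623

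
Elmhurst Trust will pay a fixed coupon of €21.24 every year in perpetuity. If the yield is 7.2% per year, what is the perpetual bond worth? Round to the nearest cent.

€295.00

Level perpetuity: PV = C / r = €21.24 / 0.072 = €295.00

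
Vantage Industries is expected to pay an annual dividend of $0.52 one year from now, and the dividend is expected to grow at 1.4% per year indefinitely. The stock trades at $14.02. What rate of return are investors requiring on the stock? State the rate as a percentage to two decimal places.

5.11%

P = D₁/(r − g) ⇒ r = D₁/P + g = $0.5200/$14.02 + 0.014 = 0.037090 + 0.014 = 0.051090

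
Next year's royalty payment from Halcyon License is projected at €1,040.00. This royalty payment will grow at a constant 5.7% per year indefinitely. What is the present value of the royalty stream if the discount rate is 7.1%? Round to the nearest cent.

Growing perpetuity: P = D₁ / (r − g) = €1,040.0000 / (0.071 − 0.057) = €74,285.71

€74285.71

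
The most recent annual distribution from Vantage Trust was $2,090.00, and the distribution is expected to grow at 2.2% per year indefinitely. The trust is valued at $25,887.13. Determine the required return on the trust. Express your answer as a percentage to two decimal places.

10.45%

D₁ = $2,090.00 × 1.022 = $2,135.9800
P = D₁/(r − g) ⇒ r = D₁/P + g = $2,135.9800/$25,887.13 + 0.022 = 0.082511 + 0.022 = 0.104511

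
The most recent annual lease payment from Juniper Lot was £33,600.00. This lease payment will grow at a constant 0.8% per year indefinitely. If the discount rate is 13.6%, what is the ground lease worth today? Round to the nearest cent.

£264600.00

D₁ = D₀ × (1 + g) = £33,600.00 × 1.008 = £33,868.8000
Growing perpetuity: P = D₁ / (r − g) = £33,868.8000 / (0.136 − 0.008) = £264,600.00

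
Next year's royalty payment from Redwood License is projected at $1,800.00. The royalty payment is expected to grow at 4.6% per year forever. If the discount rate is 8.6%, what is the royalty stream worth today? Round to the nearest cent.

$45000.00

Growing perpetuity: P = D₁ / (r − g) = $1,800.0000 / (0.086 − 0.046) = $45,000.00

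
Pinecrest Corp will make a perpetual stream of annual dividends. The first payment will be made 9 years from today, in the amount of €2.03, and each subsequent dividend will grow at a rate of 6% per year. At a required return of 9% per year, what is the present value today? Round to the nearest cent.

€33.96

Value at end of year 8: C₁ / (r − g) = €2.03 / (0.09 − 0.06) = €67.6667
Discount to today: PV = €67.6667 / (1 + 0.09)^8 = €67.6667 / 1.992563 = €33.96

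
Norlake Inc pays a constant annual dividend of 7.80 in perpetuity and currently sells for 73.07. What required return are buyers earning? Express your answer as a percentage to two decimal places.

P = C/r ⇒ r = C/P = 7.80/73.07 = 0.106747

10.67%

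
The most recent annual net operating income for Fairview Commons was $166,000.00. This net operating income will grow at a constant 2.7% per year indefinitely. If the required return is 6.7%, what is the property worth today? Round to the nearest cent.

D₁ = D₀ × (1 + g) = $166,000.00 × 1.027 = $170,482.0000
Growing perpetuity: P = D₁ / (r − g) = $170,482.0000 / (0.067 − 0.027) = $4,262,050.00

$4262050.00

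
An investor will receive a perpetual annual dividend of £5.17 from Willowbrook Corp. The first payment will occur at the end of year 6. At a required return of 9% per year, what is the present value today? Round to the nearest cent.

£37.33

Value at end of year 5: C / r = £5.17 / 0.09 = £57.4444
Discount to today: PV = £57.4444 / (1 + 0.09)^5 = £57.4444 / 1.538624 = £37.33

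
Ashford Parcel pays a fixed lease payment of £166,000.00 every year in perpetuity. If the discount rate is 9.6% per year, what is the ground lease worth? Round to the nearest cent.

Level perpetuity: PV = C / r = £166,000.00 / 0.096 = £1,729,166.67

£1729166.67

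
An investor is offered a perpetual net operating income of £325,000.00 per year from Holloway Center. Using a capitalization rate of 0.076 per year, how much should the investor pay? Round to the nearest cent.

Level perpetuity: PV = C / r = £325,000.00 / 0.076 = £4,276,315.79

£4276315.79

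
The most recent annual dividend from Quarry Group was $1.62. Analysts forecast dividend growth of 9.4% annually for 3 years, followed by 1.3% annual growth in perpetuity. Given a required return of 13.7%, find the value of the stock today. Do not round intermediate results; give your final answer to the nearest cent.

D_1 = 1.77228
D_2 = 1.93887
D_3 = 2.12113
Terminal value at year 3: TV = D_3×(1+g_2)/(r−g_2) = 2.14870/0.124 = 17.32825
P_0 = D_1/(1+r)^1 + D_2/(1+r)^2 + D_3/(1+r)^3 + TV/(1+r)^3
    = 1.55873 + 1.49978 + 1.44306 + 11.78890 = 16.29048

$16.29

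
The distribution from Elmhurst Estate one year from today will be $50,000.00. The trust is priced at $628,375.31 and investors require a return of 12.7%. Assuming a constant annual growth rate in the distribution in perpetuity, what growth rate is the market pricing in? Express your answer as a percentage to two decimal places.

4.74%

P = D₁/(r−g) ⇒ g = r − D₁/P = 0.127 − $50,000.00/$628,375.31 = 0.047430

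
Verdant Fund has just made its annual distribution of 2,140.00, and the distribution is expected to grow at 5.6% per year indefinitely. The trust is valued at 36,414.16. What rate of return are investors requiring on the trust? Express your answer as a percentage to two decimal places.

11.81%

D₁ = 2,140.00 × 1.056 = 2,259.8400
P = D₁/(r − g) ⇒ r = D₁/P + g = 2,259.8400/36,414.16 + 0.056 = 0.062059 + 0.056 = 0.118059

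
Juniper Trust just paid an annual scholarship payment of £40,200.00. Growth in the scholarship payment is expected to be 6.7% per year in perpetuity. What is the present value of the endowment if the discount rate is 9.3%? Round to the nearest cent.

D₁ = D₀ × (1 + g) = £40,200.00 × 1.067 = £42,893.4000
Growing perpetuity: P = D₁ / (r − g) = £42,893.4000 / (0.093 − 0.067) = £1,649,746.15

£1649746.15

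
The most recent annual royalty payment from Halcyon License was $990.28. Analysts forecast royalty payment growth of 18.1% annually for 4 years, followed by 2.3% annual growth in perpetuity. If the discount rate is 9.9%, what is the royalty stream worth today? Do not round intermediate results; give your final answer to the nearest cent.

D_1 = 1169.52068
D_2 = 1381.20392
D_3 = 1631.20183
D_4 = 1926.44936
Terminal value at year 4: TV = D_4×(1+g_2)/(r−g_2) = 1970.75770/0.076 = 25931.02237
P_0 = D_1/(1+r)^1 + D_2/(1+r)^2 + D_3/(1+r)^3 + D_4/(1+r)^4 + TV/(1+r)^4
    = 1064.16804 + 1143.56912 + 1228.89457 + 1320.58643 + 17775.78833 = 22533.00648

$22533.01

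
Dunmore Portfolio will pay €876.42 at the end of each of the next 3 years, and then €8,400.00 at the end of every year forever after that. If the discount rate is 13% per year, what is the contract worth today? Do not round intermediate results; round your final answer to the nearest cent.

€46851.06

PV of 3-year annuity: €876.42 × [1 − (1+0.13)^−3] / 0.13 = 2069.36136
Perpetuity value at year 3: €8,400.00 / 0.13 = 64615.38462
PV of perpetuity: 64615.38462 / (1+0.13)^3 = 44781.70279
Total PV = 2069.36136 + 44781.70279 = 46851.06415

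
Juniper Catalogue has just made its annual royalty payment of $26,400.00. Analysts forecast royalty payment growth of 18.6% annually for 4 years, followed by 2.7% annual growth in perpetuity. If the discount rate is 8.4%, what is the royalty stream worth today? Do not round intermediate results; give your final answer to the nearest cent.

$814477.59

D_1 = 31310.40000
D_2 = 37134.13440
D_3 = 44041.08340
D_4 = 52232.72491
Terminal value at year 4: TV = D_4×(1+g_2)/(r−g_2) = 53643.00848/0.057 = 941105.41198
P_0 = D_1/(1+r)^1 + D_2/(1+r)^2 + D_3/(1+r)^3 + D_4/(1+r)^4 + TV/(1+r)^4
    = 28884.13284 + 31602.01250 + 34575.63360 + 37829.06038 + 681586.75457 = 814477.59389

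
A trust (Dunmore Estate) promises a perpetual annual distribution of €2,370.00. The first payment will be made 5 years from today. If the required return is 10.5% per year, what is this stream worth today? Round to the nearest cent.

€15139.44

Value at end of year 4: C / r = €2,370.00 / 0.105 = €22,571.4286
Discount to today: PV = €22,571.4286 / (1 + 0.105)^4 = €22,571.4286 / 1.490902 = €15,139.44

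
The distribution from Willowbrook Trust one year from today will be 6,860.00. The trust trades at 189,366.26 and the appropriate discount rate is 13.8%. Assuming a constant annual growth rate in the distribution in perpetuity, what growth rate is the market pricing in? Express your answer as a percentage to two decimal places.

10.18%

P = D₁/(r−g) ⇒ g = r − D₁/P = 0.138 − 6,860.00/189,366.26 = 0.101774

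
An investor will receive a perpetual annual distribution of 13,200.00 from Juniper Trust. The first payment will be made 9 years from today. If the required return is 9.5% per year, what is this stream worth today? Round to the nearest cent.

67226.02

Value at end of year 8: C / r = 13,200.00 / 0.095 = 138,947.3684
Discount to today: PV = 138,947.3684 / (1 + 0.095)^8 = 138,947.3684 / 2.066869 = 67,226.02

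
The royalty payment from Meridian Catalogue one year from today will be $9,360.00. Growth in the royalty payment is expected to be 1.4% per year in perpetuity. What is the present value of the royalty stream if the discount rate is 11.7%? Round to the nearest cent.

$90873.79

Growing perpetuity: P = D₁ / (r − g) = $9,360.0000 / (0.117 − 0.014) = $90,873.79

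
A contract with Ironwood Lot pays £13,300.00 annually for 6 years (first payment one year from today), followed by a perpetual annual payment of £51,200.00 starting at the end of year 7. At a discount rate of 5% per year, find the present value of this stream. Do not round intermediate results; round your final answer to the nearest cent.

£831631.27

PV of 6-year annuity: £13,300.00 × [1 − (1+0.05)^−6] / 0.05 = 67506.70449
Perpetuity value at year 6: £51,200.00 / 0.05 = 1024000.00000
PV of perpetuity: 1024000.00000 / (1+0.05)^6 = 764124.56616
Total PV = 67506.70449 + 764124.56616 = 831631.27065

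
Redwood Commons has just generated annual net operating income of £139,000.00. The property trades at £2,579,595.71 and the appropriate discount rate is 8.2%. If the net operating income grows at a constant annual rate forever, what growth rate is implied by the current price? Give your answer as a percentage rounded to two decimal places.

P = D₀(1+g)/(r−g) ⇒ P(r−g) = D₀(1+g) ⇒ g(P+D₀) = P·r − D₀
g = (P·r − D₀)/(P + D₀) = (£2,579,595.71×0.082 − £139,000.00) / (£2,579,595.71 + £139,000.00) = 0.026678

2.67%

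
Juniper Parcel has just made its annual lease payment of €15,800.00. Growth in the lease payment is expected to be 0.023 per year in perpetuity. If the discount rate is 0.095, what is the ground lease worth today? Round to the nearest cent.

D₁ = D₀ × (1 + g) = €15,800.00 × 1.023 = €16,163.4000
Growing perpetuity: P = D₁ / (r − g) = €16,163.4000 / (0.095 − 0.023) = €224,491.67

€224491.67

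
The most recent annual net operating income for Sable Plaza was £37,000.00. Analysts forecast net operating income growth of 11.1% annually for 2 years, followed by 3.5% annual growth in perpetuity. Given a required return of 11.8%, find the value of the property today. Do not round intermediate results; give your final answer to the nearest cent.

D_1 = 41107.00000
D_2 = 45669.87700
Terminal value at year 2: TV = D_2×(1+g_2)/(r−g_2) = 47268.32270/0.083 = 569497.86380
P_0 = D_1/(1+r)^1 + D_2/(1+r)^2 + TV/(1+r)^2
    = 36768.33631 + 36538.12312 + 455625.99310 = 528932.45253

£528932.45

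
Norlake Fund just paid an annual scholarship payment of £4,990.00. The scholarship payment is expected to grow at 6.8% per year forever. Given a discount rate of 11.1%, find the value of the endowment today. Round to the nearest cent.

£123937.67

D₁ = D₀ × (1 + g) = £4,990.00 × 1.068 = £5,329.3200
Growing perpetuity: P = D₁ / (r − g) = £5,329.3200 / (0.111 − 0.068) = £123,937.67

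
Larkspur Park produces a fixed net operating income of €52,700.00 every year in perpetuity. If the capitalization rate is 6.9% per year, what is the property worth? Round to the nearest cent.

€763768.12

Level perpetuity: PV = C / r = €52,700.00 / 0.069 = €763,768.12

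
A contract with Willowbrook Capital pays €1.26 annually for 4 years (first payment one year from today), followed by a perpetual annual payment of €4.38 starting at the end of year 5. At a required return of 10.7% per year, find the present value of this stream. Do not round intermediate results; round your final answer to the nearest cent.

€31.19

PV of 4-year annuity: €1.26 × [1 − (1+0.107)^−4] / 0.107 = 3.93425
Perpetuity value at year 4: €4.38 / 0.107 = 40.93458
PV of perpetuity: 40.93458 / (1+0.107)^4 = 27.25837
Total PV = 3.93425 + 27.25837 = 31.19262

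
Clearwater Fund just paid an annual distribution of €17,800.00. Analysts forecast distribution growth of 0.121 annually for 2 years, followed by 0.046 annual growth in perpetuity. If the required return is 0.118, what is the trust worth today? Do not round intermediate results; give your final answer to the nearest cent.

D_1 = 19953.80000
D_2 = 22368.20980
Terminal value at year 2: TV = D_2×(1+g_2)/(r−g_2) = 23397.14745/0.072 = 324960.38126
P_0 = D_1/(1+r)^1 + D_2/(1+r)^2 + TV/(1+r)^2
    = 17847.76386 + 17895.65590 + 259984.11204 = 295727.53180

€295727.53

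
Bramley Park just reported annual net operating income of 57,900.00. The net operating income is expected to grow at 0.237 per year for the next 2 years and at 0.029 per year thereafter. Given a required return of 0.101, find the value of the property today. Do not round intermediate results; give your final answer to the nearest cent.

1182682.29

D_1 = 71622.30000
D_2 = 88596.78510
Terminal value at year 2: TV = D_2×(1+g_2)/(r−g_2) = 91166.09187/0.072 = 1266195.72039
P_0 = D_1/(1+r)^1 + D_2/(1+r)^2 + TV/(1+r)^2
    = 65052.04360 + 73087.53672 + 1044542.71230 = 1182682.29261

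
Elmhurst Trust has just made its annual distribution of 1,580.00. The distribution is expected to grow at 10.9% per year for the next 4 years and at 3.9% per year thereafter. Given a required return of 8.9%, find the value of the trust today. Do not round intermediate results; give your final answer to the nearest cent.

D_1 = 1752.22000
D_2 = 1943.21198
D_3 = 2155.02209
D_4 = 2389.91949
Terminal value at year 4: TV = D_4×(1+g_2)/(r−g_2) = 2483.12635/0.05 = 49662.52707
P_0 = D_1/(1+r)^1 + D_2/(1+r)^2 + D_3/(1+r)^3 + D_4/(1+r)^4 + TV/(1+r)^4
    = 1609.01745 + 1638.56781 + 1668.66089 + 1699.30663 + 35311.59183 = 41927.14461

41927.14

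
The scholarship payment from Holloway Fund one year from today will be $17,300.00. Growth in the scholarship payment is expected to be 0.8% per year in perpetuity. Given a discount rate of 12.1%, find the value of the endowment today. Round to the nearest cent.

$153097.35

Growing perpetuity: P = D₁ / (r − g) = $17,300.0000 / (0.121 − 0.008) = $153,097.35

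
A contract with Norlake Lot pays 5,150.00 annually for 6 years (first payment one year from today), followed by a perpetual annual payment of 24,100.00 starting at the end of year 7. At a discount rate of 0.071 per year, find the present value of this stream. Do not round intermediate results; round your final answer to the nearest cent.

249388.87

PV of 6-year annuity: 5,150.00 × [1 − (1+0.071)^−6] / 0.071 = 24472.08066
Perpetuity value at year 6: 24,100.00 / 0.071 = 339436.61972
PV of perpetuity: 339436.61972 / (1+0.071)^6 = 224916.78597
Total PV = 24472.08066 + 224916.78597 = 249388.86662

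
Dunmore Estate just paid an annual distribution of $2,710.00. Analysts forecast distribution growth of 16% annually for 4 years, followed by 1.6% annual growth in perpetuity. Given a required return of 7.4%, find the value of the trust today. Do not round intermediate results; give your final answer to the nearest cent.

D_1 = 3143.60000
D_2 = 3646.57600
D_3 = 4230.02816
D_4 = 4906.83267
Terminal value at year 4: TV = D_4×(1+g_2)/(r−g_2) = 4985.34199/0.058 = 85954.17221
P_0 = D_1/(1+r)^1 + D_2/(1+r)^2 + D_3/(1+r)^3 + D_4/(1+r)^4 + TV/(1+r)^4
    = 2927.00186 + 3161.38004 + 3414.52592 + 3687.94234 + 64602.57616 = 77793.42632

$77793.43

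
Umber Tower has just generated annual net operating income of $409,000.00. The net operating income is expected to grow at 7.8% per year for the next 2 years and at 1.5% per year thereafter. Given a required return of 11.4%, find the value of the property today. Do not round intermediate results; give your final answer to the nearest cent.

$4705417.31

D_1 = 440902.00000
D_2 = 475292.35600
Terminal value at year 2: TV = D_2×(1+g_2)/(r−g_2) = 482421.74134/0.099 = 4872946.88222
P_0 = D_1/(1+r)^1 + D_2/(1+r)^2 + TV/(1+r)^2
    = 395782.76481 + 382992.65751 + 3926641.89266 = 4705417.31498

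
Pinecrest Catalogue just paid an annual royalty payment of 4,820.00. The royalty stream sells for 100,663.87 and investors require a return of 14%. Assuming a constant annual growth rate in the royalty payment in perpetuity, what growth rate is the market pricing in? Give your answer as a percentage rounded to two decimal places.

8.79%

P = D₀(1+g)/(r−g) ⇒ P(r−g) = D₀(1+g) ⇒ g(P+D₀) = P·r − D₀
g = (P·r − D₀)/(P + D₀) = (100,663.87×0.14 − 4,820.00) / (100,663.87 + 4,820.00) = 0.087909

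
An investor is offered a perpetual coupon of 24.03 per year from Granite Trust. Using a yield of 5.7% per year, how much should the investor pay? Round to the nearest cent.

Level perpetuity: PV = C / r = 24.03 / 0.057 = 421.58

421.58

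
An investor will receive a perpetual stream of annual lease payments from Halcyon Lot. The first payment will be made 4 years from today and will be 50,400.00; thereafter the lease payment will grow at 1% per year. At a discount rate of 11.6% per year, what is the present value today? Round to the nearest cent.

342083.47

Value at end of year 3: C₁ / (r − g) = 50,400.00 / (0.116 − 0.01) = 475,471.6981
Discount to today: PV = 475,471.6981 / (1 + 0.116)^3 = 475,471.6981 / 1.389929 = 342,083.47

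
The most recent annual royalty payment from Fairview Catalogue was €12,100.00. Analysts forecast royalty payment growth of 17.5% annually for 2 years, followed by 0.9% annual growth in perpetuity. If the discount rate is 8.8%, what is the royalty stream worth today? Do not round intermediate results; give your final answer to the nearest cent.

D_1 = 14217.50000
D_2 = 16705.56250
Terminal value at year 2: TV = D_2×(1+g_2)/(r−g_2) = 16855.91256/0.079 = 213365.98180
P_0 = D_1/(1+r)^1 + D_2/(1+r)^2 + TV/(1+r)^2
    = 13067.55515 + 14112.47913 + 180246.72717 = 207426.76145

€207426.76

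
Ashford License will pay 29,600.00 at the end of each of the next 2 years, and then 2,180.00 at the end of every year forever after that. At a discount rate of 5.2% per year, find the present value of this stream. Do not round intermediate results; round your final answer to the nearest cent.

92763.99

PV of 2-year annuity: 29,600.00 × [1 − (1+0.052)^−2] / 0.052 = 54882.96780
Perpetuity value at year 2: 2,180.00 / 0.052 = 41923.07692
PV of perpetuity: 41923.07692 / (1+0.052)^2 = 37881.02051
Total PV = 54882.96780 + 37881.02051 = 92763.98831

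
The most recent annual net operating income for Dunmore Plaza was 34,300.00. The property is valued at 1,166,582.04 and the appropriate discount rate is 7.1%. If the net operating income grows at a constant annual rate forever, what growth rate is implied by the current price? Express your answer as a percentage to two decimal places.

4.04%

P = D₀(1+g)/(r−g) ⇒ P(r−g) = D₀(1+g) ⇒ g(P+D₀) = P·r − D₀
g = (P·r − D₀)/(P + D₀) = (1,166,582.04×0.071 − 34,300.00) / (1,166,582.04 + 34,300.00) = 0.040410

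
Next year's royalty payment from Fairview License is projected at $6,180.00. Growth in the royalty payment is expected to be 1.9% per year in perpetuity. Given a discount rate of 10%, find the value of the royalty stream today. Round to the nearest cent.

$76296.30

Growing perpetuity: P = D₁ / (r − g) = $6,180.0000 / (0.1 − 0.019) = $76,296.30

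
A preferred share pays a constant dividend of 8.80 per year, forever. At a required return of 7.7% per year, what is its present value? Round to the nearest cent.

114.29

Level perpetuity: PV = C / r = 8.80 / 0.077 = 114.29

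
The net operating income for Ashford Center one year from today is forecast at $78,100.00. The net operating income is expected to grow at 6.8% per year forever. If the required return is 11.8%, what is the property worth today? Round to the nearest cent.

$1562000.00

Growing perpetuity: P = D₁ / (r − g) = $78,100.0000 / (0.118 − 0.068) = $1,562,000.00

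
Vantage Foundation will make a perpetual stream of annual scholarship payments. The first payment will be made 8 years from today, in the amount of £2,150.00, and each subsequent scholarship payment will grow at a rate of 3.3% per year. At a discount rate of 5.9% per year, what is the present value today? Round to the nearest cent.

Value at end of year 7: C₁ / (r − g) = £2,150.00 / (0.059 − 0.033) = £82,692.3077
Discount to today: PV = £82,692.3077 / (1 + 0.059)^7 = £82,692.3077 / 1.493729 = £55,359.66

£55359.66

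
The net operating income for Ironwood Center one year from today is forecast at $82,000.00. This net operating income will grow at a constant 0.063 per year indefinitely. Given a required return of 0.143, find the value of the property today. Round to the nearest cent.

Growing perpetuity: P = D₁ / (r − g) = $82,000.0000 / (0.143 − 0.063) = $1,025,000.00

$1025000.00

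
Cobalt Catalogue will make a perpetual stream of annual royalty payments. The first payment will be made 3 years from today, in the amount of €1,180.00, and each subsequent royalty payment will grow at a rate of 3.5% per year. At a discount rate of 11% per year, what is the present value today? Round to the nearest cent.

€12769.53

Value at end of year 2: C₁ / (r − g) = €1,180.00 / (0.11 − 0.035) = €15,733.3333
Discount to today: PV = €15,733.3333 / (1 + 0.11)^2 = €15,733.3333 / 1.232100 = €12,769.53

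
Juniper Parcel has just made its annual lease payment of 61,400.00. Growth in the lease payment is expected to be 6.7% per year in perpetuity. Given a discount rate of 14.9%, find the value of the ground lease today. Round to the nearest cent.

D₁ = D₀ × (1 + g) = 61,400.00 × 1.067 = 65,513.8000
Growing perpetuity: P = D₁ / (r − g) = 65,513.8000 / (0.149 − 0.067) = 798,948.78

798948.78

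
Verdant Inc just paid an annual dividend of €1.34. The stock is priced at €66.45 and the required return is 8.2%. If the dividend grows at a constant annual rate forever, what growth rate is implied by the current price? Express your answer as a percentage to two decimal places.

6.06%

P = D₀(1+g)/(r−g) ⇒ P(r−g) = D₀(1+g) ⇒ g(P+D₀) = P·r − D₀
g = (P·r − D₀)/(P + D₀) = (€66.45×0.082 − €1.34) / (€66.45 + €1.34) = 0.060612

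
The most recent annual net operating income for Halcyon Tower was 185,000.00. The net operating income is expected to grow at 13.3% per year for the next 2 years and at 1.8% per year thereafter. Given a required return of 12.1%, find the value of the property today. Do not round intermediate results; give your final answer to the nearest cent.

2243764.50

D_1 = 209605.00000
D_2 = 237482.46500
Terminal value at year 2: TV = D_2×(1+g_2)/(r−g_2) = 241757.14937/0.103 = 2347156.79000
P_0 = D_1/(1+r)^1 + D_2/(1+r)^2 + TV/(1+r)^2
    = 186980.37467 + 188981.94870 + 1867802.17262 = 2243764.49599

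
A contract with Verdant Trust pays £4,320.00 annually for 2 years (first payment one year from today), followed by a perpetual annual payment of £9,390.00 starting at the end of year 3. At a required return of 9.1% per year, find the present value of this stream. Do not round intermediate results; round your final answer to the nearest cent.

PV of 2-year annuity: £4,320.00 × [1 − (1+0.091)^−2] / 0.091 = 7589.06510
Perpetuity value at year 2: £9,390.00 / 0.091 = 103186.81319
PV of perpetuity: 103186.81319 / (1+0.091)^2 = 86691.13696
Total PV = 7589.06510 + 86691.13696 = 94280.20206

£94280.20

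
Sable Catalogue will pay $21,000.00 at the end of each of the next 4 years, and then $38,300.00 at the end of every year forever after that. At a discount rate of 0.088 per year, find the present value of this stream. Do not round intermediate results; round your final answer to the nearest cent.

PV of 4-year annuity: $21,000.00 × [1 − (1+0.088)^−4] / 0.088 = 68333.85666
Perpetuity value at year 4: $38,300.00 / 0.088 = 435227.27273
PV of perpetuity: 435227.27273 / (1+0.088)^4 = 310599.33415
Total PV = 68333.85666 + 310599.33415 = 378933.19081

$378933.19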